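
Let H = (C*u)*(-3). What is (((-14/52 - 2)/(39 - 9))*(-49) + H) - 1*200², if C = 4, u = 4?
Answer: -31234549/780 ≈ -40044.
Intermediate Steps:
H = -48 (H = (4*4)*(-3) = 16*(-3) = -48)
(((-14/52 - 2)/(39 - 9))*(-49) + H) - 1*200² = (((-14/52 - 2)/(39 - 9))*(-49) - 48) - 1*200² = (((-14*1/52 - 2)/30)*(-49) - 48) - 1*40000 = (((-7/26 - 2)*(1/30))*(-49) - 48) - 40000 = (-59/26*1/30*(-49) - 48) - 40000 = (-59/780*(-49) - 48) - 40000 = (2891/780 - 48) - 40000 = -34549/780 - 40000 = -31234549/780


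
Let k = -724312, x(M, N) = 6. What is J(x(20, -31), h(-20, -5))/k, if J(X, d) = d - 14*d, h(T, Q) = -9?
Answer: -117/724312 ≈ -0.00016153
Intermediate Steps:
J(X, d) = -13*d
J(x(20, -31), h(-20, -5))/k = -13*(-9)/(-724312) = 117*(-1/724312) = -117/724312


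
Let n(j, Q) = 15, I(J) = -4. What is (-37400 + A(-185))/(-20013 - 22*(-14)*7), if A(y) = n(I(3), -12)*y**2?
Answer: -475975/17857 ≈ -26.655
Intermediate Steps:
A(y) = 15*y**2
(-37400 + A(-185))/(-20013 - 22*(-14)*7) = (-37400 + 15*(-185)**2)/(-20013 - 22*(-14)*7) = (-37400 + 15*34225)/(-20013 + 308*7) = (-37400 + 513375)/(-20013 + 2156) = 475975/(-17857) = 475975*(-1/17857) = -475975/17857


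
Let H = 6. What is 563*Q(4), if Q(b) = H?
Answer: 3378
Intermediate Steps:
Q(b) = 6
563*Q(4) = 563*6 = 3378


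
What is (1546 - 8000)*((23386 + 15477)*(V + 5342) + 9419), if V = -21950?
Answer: 4165587697390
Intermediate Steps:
(1546 - 8000)*((23386 + 15477)*(V + 5342) + 9419) = (1546 - 8000)*((23386 + 15477)*(-21950 + 5342) + 9419) = -6454*(38863*(-16608) + 9419) = -6454*(-645436704 + 9419) = -6454*(-645427285) = 4165587697390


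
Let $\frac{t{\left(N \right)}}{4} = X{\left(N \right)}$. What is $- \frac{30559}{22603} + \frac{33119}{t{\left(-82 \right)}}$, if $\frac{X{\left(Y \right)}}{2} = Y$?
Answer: $- \frac{768635461}{14827568} \approx -51.838$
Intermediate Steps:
$X{\left(Y \right)} = 2 Y$
$t{\left(N \right)} = 8 N$ ($t{\left(N \right)} = 4 \cdot 2 N = 8 N$)
$- \frac{30559}{22603} + \frac{33119}{t{\left(-82 \right)}} = - \frac{30559}{22603} + \frac{33119}{8 \left(-82\right)} = \left(-30559\right) \frac{1}{22603} + \frac{33119}{-656} = - \frac{30559}{22603} + 33119 \left(- \frac{1}{656}\right) = - \frac{30559}{22603} - \frac{33119}{656} = - \frac{768635461}{14827568}$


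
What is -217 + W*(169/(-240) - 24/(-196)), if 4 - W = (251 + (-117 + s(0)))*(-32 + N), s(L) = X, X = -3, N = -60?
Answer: -10628377/1470 ≈ -7230.2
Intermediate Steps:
s(L) = -3
W = 12056 (W = 4 - (251 + (-117 - 3))*(-32 - 60) = 4 - (251 - 120)*(-92) = 4 - 131*(-92) = 4 - 1*(-12052) = 4 + 12052 = 12056)
-217 + W*(169/(-240) - 24/(-196)) = -217 + 12056*(169/(-240) - 24/(-196)) = -217 + 12056*(169*(-1/240) - 24*(-1/196)) = -217 + 12056*(-169/240 + 6/49) = -217 + 12056*(-6841/11760) = -217 - 10309387/1470 = -10628377/1470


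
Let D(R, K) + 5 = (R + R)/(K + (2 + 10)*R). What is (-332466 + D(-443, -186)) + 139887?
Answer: -529798141/2751 ≈ -1.9258e+5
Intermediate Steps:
D(R, K) = -5 + 2*R/(K + 12*R) (D(R, K) = -5 + (R + R)/(K + (2 + 10)*R) = -5 + (2*R)/(K + 12*R) = -5 + 2*R/(K + 12*R))
(-332466 + D(-443, -186)) + 139887 = (-332466 + (-58*(-443) - 5*(-186))/(-186 + 12*(-443))) + 139887 = (-332466 + (25694 + 930)/(-186 - 5316)) + 139887 = (-332466 + 26624/(-5502)) + 139887 = (-332466 - 1/5502*26624) + 139887 = (-332466 - 13312/2751) + 139887 = -914627278/2751 + 139887 = -529798141/2751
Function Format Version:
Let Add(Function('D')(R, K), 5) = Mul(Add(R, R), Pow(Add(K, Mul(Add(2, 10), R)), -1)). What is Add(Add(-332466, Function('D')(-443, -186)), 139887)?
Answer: Rational(-529798141, 2751) ≈ -1.9258e+5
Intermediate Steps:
Function('D')(R, K) = Add(-5, Mul(2, R, Pow(Add(K, Mul(12, R)), -1))) (Function('D')(R, K) = Add(-5, Mul(Add(R, R), Pow(Add(K, Mul(Add(2, 10), R)), -1))) = Add(-5, Mul(Mul(2, R), Pow(Add(K, Mul(12, R)), -1))) = Add(-5, Mul(2, R, Pow(Add(K, Mul(12, R)), -1))))
Add(Add(-332466, Function('D')(-443, -186)), 139887) = Add(Add(-332466, Mul(Pow(Add(-186, Mul(12, -443)), -1), Add(Mul(-58, -443), Mul(-5, -186)))), 139887) = Add(Add(-332466, Mul(Pow(Add(-186, -5316), -1), Add(25694, 930))), 139887) = Add(Add(-332466, Mul(Pow(-5502, -1), 26624)), 139887) = Add(Add(-332466, Mul(Rational(-1, 5502), 26624)), 139887) = Add(Add(-332466, Rational(-13312, 2751)), 139887) = Add(Rational(-914627278, 2751), 139887) = Rational(-529798141, 2751)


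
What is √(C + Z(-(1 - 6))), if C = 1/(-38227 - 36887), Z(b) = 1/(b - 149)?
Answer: I*√17447313/50076 ≈ 0.083413*I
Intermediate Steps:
Z(b) = 1/(-149 + b)
C = -1/75114 (C = 1/(-75114) = -1/75114 ≈ -1.3313e-5)
√(C + Z(-(1 - 6))) = √(-1/75114 + 1/(-149 - (1 - 6))) = √(-1/75114 + 1/(-149 - (-5))) = √(-1/75114 + 1/(-149 - 1*(-5))) = √(-1/75114 + 1/(-149 + 5)) = √(-1/75114 + 1/(-144)) = √(-1/75114 - 1/144) = √(-4181/600912) = I*√17447313/50076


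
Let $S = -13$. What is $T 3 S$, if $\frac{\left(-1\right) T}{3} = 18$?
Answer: $2106$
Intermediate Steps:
$T = -54$ ($T = \left(-3\right) 18 = -54$)
$T 3 S = \left(-54\right) 3 \left(-13\right) = \left(-162\right) \left(-13\right) = 2106$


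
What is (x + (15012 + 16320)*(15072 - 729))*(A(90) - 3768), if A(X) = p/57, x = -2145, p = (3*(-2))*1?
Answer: -1693359114906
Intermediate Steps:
p = -6 (p = -6*1 = -6)
A(X) = -2/19 (A(X) = -6/57 = -6*1/57 = -2/19)
(x + (15012 + 16320)*(15072 - 729))*(A(90) - 3768) = (-2145 + (15012 + 16320)*(15072 - 729))*(-2/19 - 3768) = (-2145 + 31332*14343)*(-71594/19) = (-2145 + 449394876)*(-71594/19) = 449392731*(-71594/19) = -1693359114906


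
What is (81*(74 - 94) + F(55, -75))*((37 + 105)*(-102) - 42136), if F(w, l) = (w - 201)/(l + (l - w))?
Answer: 3759047096/41 ≈ 9.1684e+7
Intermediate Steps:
F(w, l) = (-201 + w)/(-w + 2*l)
(81*(74 - 94) + F(55, -75))*((37 + 105)*(-102) - 42136) = (81*(74 - 94) + (-201 + 55)/(-1*55 + 2*(-75)))*((37 + 105)*(-102) - 42136) = (81*(-20) - 146/(-55 - 150))*(142*(-102) - 42136) = (-1620 - 146/(-205))*(-14484 - 42136) = (-1620 - 1/205*(-146))*(-56620) = (-1620 + 146/205)*(-56620) = -331954/205*(-56620) = 3759047096/41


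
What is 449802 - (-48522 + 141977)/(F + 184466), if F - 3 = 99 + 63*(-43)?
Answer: 81800448463/181859 ≈ 4.4980e+5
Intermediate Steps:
F = -2607 (F = 3 + (99 + 63*(-43)) = 3 + (99 - 2709) = 3 - 2610 = -2607)
449802 - (-48522 + 141977)/(F + 184466) = 449802 - (-48522 + 141977)/(-2607 + 184466) = 449802 - 93455/181859 = 81800448463/181859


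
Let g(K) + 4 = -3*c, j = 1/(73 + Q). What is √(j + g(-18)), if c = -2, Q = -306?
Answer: √108345/233 ≈ 1.4127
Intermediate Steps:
j = -1/233 (j = 1/(73 - 306) = 1/(-233) = -1/233 ≈ -0.0042918)
g(K) = 2 (g(K) = -4 - 3*(-2) = -4 + 6 = 2)
√(j + g(-18)) = √(-1/233 + 2) = √(465/233) = √108345/233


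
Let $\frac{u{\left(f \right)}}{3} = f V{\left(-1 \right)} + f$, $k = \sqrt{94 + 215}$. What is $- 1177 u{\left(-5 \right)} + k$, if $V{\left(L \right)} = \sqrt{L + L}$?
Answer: $17655 + \sqrt{309} + 17655 i \sqrt{2} \approx 17673.0 + 24968.0 i$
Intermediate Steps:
$V{\left(L \right)} = \sqrt{2} \sqrt{L}$ ($V{\left(L \right)} = \sqrt{2 L} = \sqrt{2} \sqrt{L}$)
$k = \sqrt{309} \approx 17.578$
$u{\left(f \right)} = 3 f + 3 i f \sqrt{2}$ ($u{\left(f \right)} = 3 \left(f \sqrt{2} \sqrt{-1} + f\right) = 3 \left(f \sqrt{2} i + f\right) = 3 \left(f i \sqrt{2} + f\right) = 3 \left(i f \sqrt{2} + f\right) = 3 \left(f + i f \sqrt{2}\right) = 3 f + 3 i f \sqrt{2}$)
$- 1177 u{\left(-5 \right)} + k = - 1177 \cdot 3 \left(-5\right) \left(1 + i \sqrt{2}\right) + \sqrt{309} = - 1177 \left(-15 - 15 i \sqrt{2}\right) + \sqrt{309} = \left(17655 + 17655 i \sqrt{2}\right) + \sqrt{309} = 17655 + \sqrt{309} + 17655 i \sqrt{2}$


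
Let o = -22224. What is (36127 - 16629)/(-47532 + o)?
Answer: -9749/34878 ≈ -0.27952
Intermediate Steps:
(36127 - 16629)/(-47532 + o) = (36127 - 16629)/(-47532 - 22224) = 19498/(-69756) = 19498*(-1/69756) = -9749/34878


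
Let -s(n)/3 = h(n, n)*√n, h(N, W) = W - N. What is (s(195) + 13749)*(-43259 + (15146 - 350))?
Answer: -391337787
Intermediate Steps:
s(n) = 0 (s(n) = -3*(n - n)*√n = -0*√n = -3*0 = 0)
(s(195) + 13749)*(-43259 + (15146 - 350)) = (0 + 13749)*(-43259 + (15146 - 350)) = 13749*(-43259 + 14796) = 13749*(-28463) = -391337787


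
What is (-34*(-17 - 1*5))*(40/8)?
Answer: 3740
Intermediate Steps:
(-34*(-17 - 1*5))*(40/8) = (-34*(-17 - 5))*(40*(⅛)) = -34*(-22)*5 = 748*5 = 3740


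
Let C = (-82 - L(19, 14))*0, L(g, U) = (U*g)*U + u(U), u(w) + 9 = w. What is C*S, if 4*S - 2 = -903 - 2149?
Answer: 0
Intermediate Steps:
u(w) = -9 + w
L(g, U) = -9 + U + g*U² (L(g, U) = (U*g)*U + (-9 + U) = g*U² + (-9 + U) = -9 + U + g*U²)
S = -1525/2 (S = ½ + (-903 - 2149)/4 = ½ + (¼)*(-3052) = ½ - 763 = -1525/2 ≈ -762.50)
C = 0 (C = (-82 - (-9 + 14 + 19*14²))*0 = (-82 - (-9 + 14 + 19*196))*0 = (-82 - (-9 + 14 + 3724))*0 = (-82 - 1*3729)*0 = (-82 - 3729)*0 = -3811*0 = 0)
C*S = 0*(-1525/2) = 0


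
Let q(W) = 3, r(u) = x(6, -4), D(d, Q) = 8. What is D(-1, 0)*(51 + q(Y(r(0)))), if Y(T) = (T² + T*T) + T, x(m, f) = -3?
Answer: 432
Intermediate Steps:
r(u) = -3
Y(T) = T + 2*T² (Y(T) = (T² + T²) + T = 2*T² + T = T + 2*T²)
D(-1, 0)*(51 + q(Y(r(0)))) = 8*(51 + 3) = 8*54 = 432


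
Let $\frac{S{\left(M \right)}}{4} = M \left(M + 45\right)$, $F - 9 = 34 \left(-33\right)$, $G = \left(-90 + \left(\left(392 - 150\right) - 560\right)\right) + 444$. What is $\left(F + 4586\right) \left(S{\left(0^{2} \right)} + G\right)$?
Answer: $125028$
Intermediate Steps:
$G = 36$ ($G = \left(-90 + \left(242 - 560\right)\right) + 444 = \left(-90 - 318\right) + 444 = -408 + 444 = 36$)
$F = -1113$ ($F = 9 + 34 \left(-33\right) = 9 - 1122 = -1113$)
$S{\left(M \right)} = 4 M \left(45 + M\right)$ ($S{\left(M \right)} = 4 M \left(M + 45\right) = 4 M \left(45 + M\right)$)
$\left(F + 4586\right) \left(S{\left(0^{2} \right)} + G\right) = \left(-1113 + 4586\right) \left(4 \cdot 0^{2} \left(45 + 0^{2}\right) + 36\right) = 3473 \left(4 \cdot 0 \left(45 + 0\right) + 36\right) = 3473 \left(4 \cdot 0 \cdot 45 + 36\right) = 3473 \left(0 + 36\right) = 3473 \cdot 36 = 125028$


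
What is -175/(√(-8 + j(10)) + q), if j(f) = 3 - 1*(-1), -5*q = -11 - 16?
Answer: -23625/829 + 8750*I/829 ≈ -28.498 + 10.555*I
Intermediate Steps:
q = 27/5 (q = -(-11 - 16)/5 = -⅕*(-27) = 27/5 ≈ 5.4000)
j(f) = 4 (j(f) = 3 + 1 = 4)
-175/(√(-8 + j(10)) + q) = -175/(√(-8 + 4) + 27/5) = -175/(√(-4) + 27/5) = -175/(2*I + 27/5) = -175*25*(27/5 - 2*I)/829 = -4375*(27/5 - 2*I)/829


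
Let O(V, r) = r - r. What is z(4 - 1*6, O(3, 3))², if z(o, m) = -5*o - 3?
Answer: 49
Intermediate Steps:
O(V, r) = 0
z(o, m) = -3 - 5*o
z(4 - 1*6, O(3, 3))² = (-3 - 5*(4 - 1*6))² = (-3 - 5*(4 - 6))² = (-3 - 5*(-2))² = (-3 + 10)² = 7² = 49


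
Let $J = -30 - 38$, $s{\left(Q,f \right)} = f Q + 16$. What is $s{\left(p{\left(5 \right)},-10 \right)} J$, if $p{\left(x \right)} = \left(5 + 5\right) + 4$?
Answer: $8432$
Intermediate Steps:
$p{\left(x \right)} = 14$ ($p{\left(x \right)} = 10 + 4 = 14$)
$s{\left(Q,f \right)} = 16 + Q f$ ($s{\left(Q,f \right)} = Q f + 16 = 16 + Q f$)
$J = -68$
$s{\left(p{\left(5 \right)},-10 \right)} J = \left(16 + 14 \left(-10\right)\right) \left(-68\right) = \left(16 - 140\right) \left(-68\right) = \left(-124\right) \left(-68\right) = 8432$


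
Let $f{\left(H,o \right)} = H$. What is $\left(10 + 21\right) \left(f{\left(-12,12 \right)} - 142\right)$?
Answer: $-4774$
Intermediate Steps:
$\left(10 + 21\right) \left(f{\left(-12,12 \right)} - 142\right) = \left(10 + 21\right) \left(-12 - 142\right) = 31 \left(-154\right) = -4774$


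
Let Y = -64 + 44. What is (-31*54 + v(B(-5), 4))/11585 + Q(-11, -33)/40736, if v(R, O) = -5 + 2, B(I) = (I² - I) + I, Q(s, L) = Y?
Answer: -17136493/117981640 ≈ -0.14525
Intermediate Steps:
Y = -20
Q(s, L) = -20
B(I) = I²
v(R, O) = -3
(-31*54 + v(B(-5), 4))/11585 + Q(-11, -33)/40736 = (-31*54 - 3)/11585 - 20/40736 = (-1674 - 3)*(1/11585) - 20*1/40736 = -1677*1/11585 - 5/10184 = -1677/11585 - 5/10184 = -17136493/117981640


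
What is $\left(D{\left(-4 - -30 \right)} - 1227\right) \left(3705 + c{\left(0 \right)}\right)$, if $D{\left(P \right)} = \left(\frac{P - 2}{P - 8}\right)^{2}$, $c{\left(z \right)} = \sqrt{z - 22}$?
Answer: $- \frac{13618345}{3} - \frac{11027 i \sqrt{22}}{9} \approx -4.5394 \cdot 10^{6} - 5746.8 i$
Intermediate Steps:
$c{\left(z \right)} = \sqrt{-22 + z}$
$D{\left(P \right)} = \frac{\left(-2 + P\right)^{2}}{\left(-8 + P\right)^{2}}$ ($D{\left(P \right)} = \left(\frac{-2 + P}{-8 + P}\right)^{2} = \frac{\left(-2 + P\right)^{2}}{\left(-8 + P\right)^{2}}$)
$\left(D{\left(-4 - -30 \right)} - 1227\right) \left(3705 + c{\left(0 \right)}\right) = \left(\frac{\left(-2 - -26\right)^{2}}{\left(-8 - -26\right)^{2}} - 1227\right) \left(3705 + \sqrt{-22 + 0}\right) = \left(\frac{\left(-2 + \left(-4 + 30\right)\right)^{2}}{\left(-8 + \left(-4 + 30\right)\right)^{2}} - 1227\right) \left(3705 + \sqrt{-22}\right) = \left(\frac{\left(-2 + 26\right)^{2}}{\left(-8 + 26\right)^{2}} - 1227\right) \left(3705 + i \sqrt{22}\right) = \left(\frac{24^{2}}{324} - 1227\right) \left(3705 + i \sqrt{22}\right) = \left(\frac{1}{324} \cdot 576 - 1227\right) \left(3705 + i \sqrt{22}\right) = \left(\frac{16}{9} - 1227\right) \left(3705 + i \sqrt{22}\right) = - \frac{11027 \left(3705 + i \sqrt{22}\right)}{9} = - \frac{13618345}{3} - \frac{11027 i \sqrt{22}}{9}$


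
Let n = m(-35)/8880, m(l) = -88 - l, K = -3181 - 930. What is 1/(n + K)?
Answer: -8880/36505733 ≈ -0.00024325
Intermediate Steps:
K = -4111
n = -53/8880 (n = (-88 - 1*(-35))/8880 = (-88 + 35)*(1/8880) = -53*1/8880 = -53/8880 ≈ -0.0059685)
1/(n + K) = 1/(-53/8880 - 4111) = 1/(-36505733/8880) = -8880/36505733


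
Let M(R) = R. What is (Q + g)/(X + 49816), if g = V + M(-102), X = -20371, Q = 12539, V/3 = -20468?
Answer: -48967/29445 ≈ -1.6630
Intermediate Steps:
V = -61404 (V = 3*(-20468) = -61404)
g = -61506 (g = -61404 - 102 = -61506)
(Q + g)/(X + 49816) = (12539 - 61506)/(-20371 + 49816) = -48967/29445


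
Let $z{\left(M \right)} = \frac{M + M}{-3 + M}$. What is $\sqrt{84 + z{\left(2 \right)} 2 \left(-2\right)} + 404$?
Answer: $414$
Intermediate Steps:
$z{\left(M \right)} = \frac{2 M}{-3 + M}$
$\sqrt{84 + z{\left(2 \right)} 2 \left(-2\right)} + 404 = \sqrt{84 + 2 \cdot 2 \frac{1}{-3 + 2} \cdot 2 \left(-2\right)} + 404 = \sqrt{84 + 2 \cdot 2 \frac{1}{-1} \cdot 2 \left(-2\right)} + 404 = \sqrt{84 + 2 \cdot 2 \left(-1\right) 2 \left(-2\right)} + 404 = \sqrt{84 + \left(-4\right) 2 \left(-2\right)} + 404 = \sqrt{84 - -16} + 404 = \sqrt{84 + 16} + 404 = \sqrt{100} + 404 = 10 + 404 = 414$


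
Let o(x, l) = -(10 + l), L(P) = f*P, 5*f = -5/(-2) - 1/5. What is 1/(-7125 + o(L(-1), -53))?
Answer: -1/7082 ≈ -0.00014120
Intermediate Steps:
f = 23/50 (f = (-5/(-2) - 1/5)/5 = (-5*(-½) - 1*⅕)/5 = (5/2 - ⅕)/5 = (⅕)*(23/10) = 23/50 ≈ 0.46000)
L(P) = 23*P/50
o(x, l) = -10 - l
1/(-7125 + o(L(-1), -53)) = 1/(-7125 + (-10 - 1*(-53))) = 1/(-7125 + (-10 + 53)) = 1/(-7125 + 43) = 1/(-7082) = -1/7082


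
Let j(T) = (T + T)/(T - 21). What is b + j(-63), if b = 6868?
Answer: 13739/2 ≈ 6869.5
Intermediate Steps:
j(T) = 2*T/(-21 + T) (j(T) = (2*T)/(-21 + T) = 2*T/(-21 + T))
b + j(-63) = 6868 + 2*(-63)/(-21 - 63) = 6868 + 2*(-63)/(-84) = 6868 + 2*(-63)*(-1/84) = 6868 + 3/2 = 13739/2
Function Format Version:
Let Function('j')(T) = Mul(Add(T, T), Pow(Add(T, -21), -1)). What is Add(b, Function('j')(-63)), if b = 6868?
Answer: Rational(13739, 2) ≈ 6869.5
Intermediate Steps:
Function('j')(T) = Mul(2, T, Pow(Add(-21, T), -1)) (Function('j')(T) = Mul(Mul(2, T), Pow(Add(-21, T), -1)) = Mul(2, T, Pow(Add(-21, T), -1)))
Add(b, Function('j')(-63)) = Add(6868, Mul(2, -63, Pow(Add(-21, -63), -1))) = Add(6868, Mul(2, -63, Pow(-84, -1))) = Add(6868, Mul(2, -63, Rational(-1, 84))) = Add(6868, Rational(3, 2)) = Rational(13739, 2)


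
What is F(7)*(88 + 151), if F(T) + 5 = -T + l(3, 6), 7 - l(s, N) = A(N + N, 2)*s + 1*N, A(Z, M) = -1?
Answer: -1912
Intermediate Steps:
l(s, N) = 7 + s - N (l(s, N) = 7 - (-s + 1*N) = 7 - (-s + N) = 7 - (N - s) = 7 + (s - N) = 7 + s - N)
F(T) = -1 - T (F(T) = -5 + (-T + (7 + 3 - 1*6)) = -5 + (-T + (7 + 3 - 6)) = -5 + (-T + 4) = -5 + (4 - T) = -1 - T)
F(7)*(88 + 151) = (-1 - 1*7)*(88 + 151) = (-1 - 7)*239 = -8*239 = -1912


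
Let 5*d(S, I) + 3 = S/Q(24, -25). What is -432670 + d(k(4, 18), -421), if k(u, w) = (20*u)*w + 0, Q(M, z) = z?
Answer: -10817053/25 ≈ -4.3268e+5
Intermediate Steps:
k(u, w) = 20*u*w (k(u, w) = 20*u*w + 0 = 20*u*w)
d(S, I) = -⅗ - S/125 (d(S, I) = -⅗ + (S/(-25))/5 = -⅗ + (S*(-1/25))/5 = -⅗ + (-S/25)/5 = -⅗ - S/125)
-432670 + d(k(4, 18), -421) = -432670 + (-⅗ - 4*4*18/25) = -432670 + (-⅗ - 1/125*1440) = -432670 + (-⅗ - 288/25) = -432670 - 303/25 = -10817053/25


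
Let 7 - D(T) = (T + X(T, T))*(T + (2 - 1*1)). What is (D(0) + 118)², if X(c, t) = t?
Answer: 15625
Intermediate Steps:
D(T) = 7 - 2*T*(1 + T) (D(T) = 7 - (T + T)*(T + (2 - 1*1)) = 7 - 2*T*(T + (2 - 1)) = 7 - 2*T*(T + 1) = 7 - 2*T*(1 + T))
(D(0) + 118)² = ((7 - 2*0 - 2*0²) + 118)² = ((7 + 0 - 2*0) + 118)² = ((7 + 0 + 0) + 118)² = (7 + 118)² = 125² = 15625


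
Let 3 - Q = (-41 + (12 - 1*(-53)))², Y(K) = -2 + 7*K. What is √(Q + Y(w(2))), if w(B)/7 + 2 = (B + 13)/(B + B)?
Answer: I*√1957/2 ≈ 22.119*I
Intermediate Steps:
w(B) = -14 + 7*(13 + B)/(2*B) (w(B) = -14 + 7*((B + 13)/(B + B)) = -14 + 7*((13 + B)/((2*B))) = -14 + 7*((13 + B)*(1/(2*B))) = -14 + 7*((13 + B)/(2*B)) = -14 + 7*(13 + B)/(2*B))
Q = -573 (Q = 3 - (-41 + (12 - 1*(-53)))² = 3 - (-41 + (12 + 53))² = 3 - (-41 + 65)² = 3 - 1*24² = 3 - 1*576 = 3 - 576 = -573)
√(Q + Y(w(2))) = √(-573 + (-2 + 7*((7/2)*(13 - 3*2)/2))) = √(-573 + (-2 + 7*((7/2)*(½)*(13 - 6)))) = √(-573 + (-2 + 7*((7/2)*(½)*7))) = √(-573 + (-2 + 7*(49/4))) = √(-573 + (-2 + 343/4)) = √(-573 + 335/4) = √(-1957/4) = I*√1957/2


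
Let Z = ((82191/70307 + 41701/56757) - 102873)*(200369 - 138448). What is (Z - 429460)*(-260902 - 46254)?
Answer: 7807960557941982417842548/3990414399 ≈ 1.9567e+15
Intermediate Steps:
Z = -25418465462264204893/3990414399 (Z = ((82191*(1/70307) + 41701*(1/56757)) - 102873)*61921 = ((82191/70307 + 41701/56757) - 102873)*61921 = (7596786794/3990414399 - 102873)*61921 = -410498303681533/3990414399*61921 = -25418465462264204893/3990414399 ≈ -6.3699e+9)
(Z - 429460)*(-260902 - 46254) = (-25418465462264204893/3990414399 - 429460)*(-260902 - 46254) = -25420179185631999433/3990414399*(-307156) = 7807960557941982417842548/3990414399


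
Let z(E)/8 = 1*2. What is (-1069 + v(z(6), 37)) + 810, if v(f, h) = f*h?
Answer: 333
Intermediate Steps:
z(E) = 16 (z(E) = 8*(1*2) = 8*2 = 16)
(-1069 + v(z(6), 37)) + 810 = (-1069 + 16*37) + 810 = (-1069 + 592) + 810 = -477 + 810 = 333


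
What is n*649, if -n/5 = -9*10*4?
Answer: 1168200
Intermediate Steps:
n = 1800 (n = -5*(-9*10)*4 = -(-450)*4 = -5*(-360) = 1800)
n*649 = 1800*649 = 1168200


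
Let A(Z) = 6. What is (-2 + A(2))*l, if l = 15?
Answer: 60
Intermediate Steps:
(-2 + A(2))*l = (-2 + 6)*15 = 4*15 = 60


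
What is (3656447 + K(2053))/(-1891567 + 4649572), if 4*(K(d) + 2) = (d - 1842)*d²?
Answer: 903950479/11032020 ≈ 81.939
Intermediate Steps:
K(d) = -2 + d²*(-1842 + d)/4 (K(d) = -2 + ((d - 1842)*d²)/4 = -2 + ((-1842 + d)*d²)/4 = -2 + (d²*(-1842 + d))/4 = -2 + d²*(-1842 + d)/4)
(3656447 + K(2053))/(-1891567 + 4649572) = (3656447 + (-2 - 921/2*2053² + (¼)*2053³))/(-1891567 + 4649572) = (3656447 + (-2 - 921/2*4214809 + (¼)*8653002877))/2758005 = (3656447 + (-2 - 3881839089/2 + 8653002877/4))*(1/2758005) = (3656447 + 889324691/4)*(1/2758005) = (903950479/4)*(1/2758005) = 903950479/11032020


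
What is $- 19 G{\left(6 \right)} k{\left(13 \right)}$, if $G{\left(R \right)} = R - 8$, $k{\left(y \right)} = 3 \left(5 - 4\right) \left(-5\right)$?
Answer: $-570$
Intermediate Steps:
$k{\left(y \right)} = -15$ ($k{\left(y \right)} = 3 \left(5 - 4\right) \left(-5\right) = 3 \cdot 1 \left(-5\right) = 3 \left(-5\right) = -15$)
$G{\left(R \right)} = -8 + R$ ($G{\left(R \right)} = R - 8 = -8 + R$)
$- 19 G{\left(6 \right)} k{\left(13 \right)} = - 19 \left(-8 + 6\right) \left(-15\right) = \left(-19\right) \left(-2\right) \left(-15\right) = 38 \left(-15\right) = -570$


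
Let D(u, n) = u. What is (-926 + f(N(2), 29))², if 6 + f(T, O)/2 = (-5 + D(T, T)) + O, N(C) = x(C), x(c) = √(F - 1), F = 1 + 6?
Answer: 792124 - 3560*√6 ≈ 7.8340e+5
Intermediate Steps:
F = 7
x(c) = √6 (x(c) = √(7 - 1) = √6)
N(C) = √6
f(T, O) = -22 + 2*O + 2*T (f(T, O) = -12 + 2*((-5 + T) + O) = -12 + 2*(-5 + O + T) = -12 + (-10 + 2*O + 2*T) = -22 + 2*O + 2*T)
(-926 + f(N(2), 29))² = (-926 + (-22 + 2*29 + 2*√6))² = (-926 + (-22 + 58 + 2*√6))² = (-926 + (36 + 2*√6))² = (-890 + 2*√6)²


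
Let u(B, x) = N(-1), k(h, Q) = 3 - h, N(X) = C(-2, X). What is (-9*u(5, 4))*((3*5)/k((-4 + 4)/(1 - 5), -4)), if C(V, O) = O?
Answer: 45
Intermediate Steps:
N(X) = X
u(B, x) = -1
(-9*u(5, 4))*((3*5)/k((-4 + 4)/(1 - 5), -4)) = (-9*(-1))*((3*5)/(3 - (-4 + 4)/(1 - 5))) = 9*(15/(3 - 0/(-4))) = 9*(15/(3 - 0*(-1)/4)) = 9*(15/(3 - 1*0)) = 9*(15/(3 + 0)) = 9*(15/3) = 9*(15*(⅓)) = 9*5 = 45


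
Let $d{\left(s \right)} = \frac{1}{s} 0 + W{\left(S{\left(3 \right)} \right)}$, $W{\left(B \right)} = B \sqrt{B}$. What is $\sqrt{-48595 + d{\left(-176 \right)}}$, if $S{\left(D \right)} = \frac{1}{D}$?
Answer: $\frac{\sqrt{-437355 + \sqrt{3}}}{3} \approx 220.44 i$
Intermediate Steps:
$W{\left(B \right)} = B^{\frac{3}{2}}$
$d{\left(s \right)} = \frac{\sqrt{3}}{9}$ ($d{\left(s \right)} = \frac{1}{s} 0 + \left(\frac{1}{3}\right)^{\frac{3}{2}} = 0 + \left(\frac{1}{3}\right)^{\frac{3}{2}} = 0 + \frac{\sqrt{3}}{9} = \frac{\sqrt{3}}{9}$)
$\sqrt{-48595 + d{\left(-176 \right)}} = \sqrt{-48595 + \frac{\sqrt{3}}{9}}$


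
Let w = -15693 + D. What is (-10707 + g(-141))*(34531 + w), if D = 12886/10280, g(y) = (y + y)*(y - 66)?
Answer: 4615774980921/5140 ≈ 8.9801e+8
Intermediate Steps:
g(y) = 2*y*(-66 + y) (g(y) = (2*y)*(-66 + y) = 2*y*(-66 + y))
D = 6443/5140 (D = 12886*(1/10280) = 6443/5140 ≈ 1.2535)
w = -80655577/5140 (w = -15693 + 6443/5140 = -80655577/5140 ≈ -15692.)
(-10707 + g(-141))*(34531 + w) = (-10707 + 2*(-141)*(-66 - 141))*(34531 - 80655577/5140) = (-10707 + 2*(-141)*(-207))*(96833763/5140) = (-10707 + 58374)*(96833763/5140) = 47667*(96833763/5140) = 4615774980921/5140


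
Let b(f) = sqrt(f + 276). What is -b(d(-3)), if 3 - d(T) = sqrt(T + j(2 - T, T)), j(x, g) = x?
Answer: -sqrt(279 - sqrt(2)) ≈ -16.661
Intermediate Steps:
d(T) = 3 - sqrt(2) (d(T) = 3 - sqrt(T + (2 - T)) = 3 - sqrt(2))
b(f) = sqrt(276 + f)
-b(d(-3)) = -sqrt(276 + (3 - sqrt(2))) = -sqrt(279 - sqrt(2))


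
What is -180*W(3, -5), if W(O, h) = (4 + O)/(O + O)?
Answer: -210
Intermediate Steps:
W(O, h) = (4 + O)/(2*O) (W(O, h) = (4 + O)/((2*O)) = (4 + O)*(1/(2*O)) = (4 + O)/(2*O))
-180*W(3, -5) = -90*(4 + 3)/3 = -90*7/3 = -180*7/6 = -210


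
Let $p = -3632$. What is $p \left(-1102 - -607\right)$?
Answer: $1797840$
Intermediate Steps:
$p \left(-1102 - -607\right) = - 3632 \left(-1102 - -607\right) = - 3632 \left(-1102 + 607\right) = \left(-3632\right) \left(-495\right) = 1797840$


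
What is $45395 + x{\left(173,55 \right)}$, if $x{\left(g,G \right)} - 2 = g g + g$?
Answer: $75499$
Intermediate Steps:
$x{\left(g,G \right)} = 2 + g + g^{2}$ ($x{\left(g,G \right)} = 2 + \left(g g + g\right) = 2 + \left(g^{2} + g\right) = 2 + \left(g + g^{2}\right) = 2 + g + g^{2}$)
$45395 + x{\left(173,55 \right)} = 45395 + \left(2 + 173 + 173^{2}\right) = 45395 + \left(2 + 173 + 29929\right) = 45395 + 30104 = 75499$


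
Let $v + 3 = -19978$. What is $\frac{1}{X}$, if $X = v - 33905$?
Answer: $- \frac{1}{53886} \approx -1.8558 \cdot 10^{-5}$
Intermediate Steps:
$v = -19981$ ($v = -3 - 19978 = -19981$)
$X = -53886$ ($X = -19981 - 33905 = -53886$)
$\frac{1}{X} = \frac{1}{-53886} = - \frac{1}{53886}$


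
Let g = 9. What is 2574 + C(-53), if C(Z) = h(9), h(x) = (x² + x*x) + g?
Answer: 2745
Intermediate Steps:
h(x) = 9 + 2*x² (h(x) = (x² + x*x) + 9 = (x² + x²) + 9 = 2*x² + 9 = 9 + 2*x²)
C(Z) = 171 (C(Z) = 9 + 2*9² = 9 + 2*81 = 9 + 162 = 171)
2574 + C(-53) = 2574 + 171 = 2745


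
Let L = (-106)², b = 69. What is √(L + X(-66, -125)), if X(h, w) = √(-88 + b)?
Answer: √(11236 + I*√19) ≈ 106.0 + 0.0206*I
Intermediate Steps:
X(h, w) = I*√19 (X(h, w) = √(-88 + 69) = √(-19) = I*√19)
L = 11236
√(L + X(-66, -125)) = √(11236 + I*√19)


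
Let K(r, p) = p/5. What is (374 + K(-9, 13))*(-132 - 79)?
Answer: -397313/5 ≈ -79463.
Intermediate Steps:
K(r, p) = p/5 (K(r, p) = p*(1/5) = p/5)
(374 + K(-9, 13))*(-132 - 79) = (374 + (1/5)*13)*(-132 - 79) = (374 + 13/5)*(-211) = (1883/5)*(-211) = -397313/5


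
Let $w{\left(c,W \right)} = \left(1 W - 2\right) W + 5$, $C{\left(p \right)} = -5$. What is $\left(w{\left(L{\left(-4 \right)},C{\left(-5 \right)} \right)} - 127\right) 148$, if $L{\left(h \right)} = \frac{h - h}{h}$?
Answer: $-12876$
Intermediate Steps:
$L{\left(h \right)} = 0$ ($L{\left(h \right)} = \frac{0}{h} = 0$)
$w{\left(c,W \right)} = 5 + W \left(-2 + W\right)$ ($w{\left(c,W \right)} = \left(W - 2\right) W + 5 = \left(-2 + W\right) W + 5 = W \left(-2 + W\right) + 5 = 5 + W \left(-2 + W\right)$)
$\left(w{\left(L{\left(-4 \right)},C{\left(-5 \right)} \right)} - 127\right) 148 = \left(\left(5 + \left(-5\right)^{2} - -10\right) - 127\right) 148 = \left(\left(5 + 25 + 10\right) - 127\right) 148 = \left(40 - 127\right) 148 = \left(-87\right) 148 = -12876$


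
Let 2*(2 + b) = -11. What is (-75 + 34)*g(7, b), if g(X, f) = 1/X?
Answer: -41/7 ≈ -5.8571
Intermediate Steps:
b = -15/2 (b = -2 + (½)*(-11) = -2 - 11/2 = -15/2 ≈ -7.5000)
(-75 + 34)*g(7, b) = (-75 + 34)/7 = -41*⅐ = -41/7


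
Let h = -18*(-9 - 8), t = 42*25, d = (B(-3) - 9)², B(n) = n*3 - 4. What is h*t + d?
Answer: 321784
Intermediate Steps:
B(n) = -4 + 3*n (B(n) = 3*n - 4 = -4 + 3*n)
d = 484 (d = ((-4 + 3*(-3)) - 9)² = ((-4 - 9) - 9)² = (-13 - 9)² = (-22)² = 484)
t = 1050
h = 306 (h = -18*(-17) = 306)
h*t + d = 306*1050 + 484 = 321300 + 484 = 321784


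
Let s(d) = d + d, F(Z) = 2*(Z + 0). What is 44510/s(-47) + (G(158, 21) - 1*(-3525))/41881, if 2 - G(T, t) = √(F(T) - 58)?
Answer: -931895886/1968407 - √258/41881 ≈ -473.43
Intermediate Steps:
F(Z) = 2*Z
s(d) = 2*d
G(T, t) = 2 - √(-58 + 2*T) (G(T, t) = 2 - √(2*T - 58) = 2 - √(-58 + 2*T))
44510/s(-47) + (G(158, 21) - 1*(-3525))/41881 = 44510/((2*(-47))) + ((2 - √(-58 + 2*158)) - 1*(-3525))/41881 = 44510/(-94) + ((2 - √(-58 + 316)) + 3525)*(1/41881) = 44510*(-1/94) + ((2 - √258) + 3525)*(1/41881) = -22255/47 + (3527 - √258)*(1/41881) = -22255/47 + (3527/41881 - √258/41881) = -931895886/1968407 - √258/41881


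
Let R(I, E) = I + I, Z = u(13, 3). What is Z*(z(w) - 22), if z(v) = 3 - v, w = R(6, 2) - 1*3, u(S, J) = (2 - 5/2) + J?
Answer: -70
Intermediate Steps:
u(S, J) = -1/2 + J (u(S, J) = (2 - 5*1/2) + J = (2 - 5/2) + J = -1/2 + J)
Z = 5/2 (Z = -1/2 + 3 = 5/2 ≈ 2.5000)
R(I, E) = 2*I
w = 9 (w = 2*6 - 1*3 = 12 - 3 = 9)
Z*(z(w) - 22) = 5*((3 - 1*9) - 22)/2 = 5*((3 - 9) - 22)/2 = 5*(-6 - 22)/2 = (5/2)*(-28) = -70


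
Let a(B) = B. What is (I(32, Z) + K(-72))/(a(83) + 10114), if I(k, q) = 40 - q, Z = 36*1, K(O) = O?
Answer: -68/10197 ≈ -0.0066686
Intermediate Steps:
Z = 36
(I(32, Z) + K(-72))/(a(83) + 10114) = ((40 - 1*36) - 72)/(83 + 10114) = ((40 - 36) - 72)/10197 = (4 - 72)*(1/10197) = -68*1/10197 = -68/10197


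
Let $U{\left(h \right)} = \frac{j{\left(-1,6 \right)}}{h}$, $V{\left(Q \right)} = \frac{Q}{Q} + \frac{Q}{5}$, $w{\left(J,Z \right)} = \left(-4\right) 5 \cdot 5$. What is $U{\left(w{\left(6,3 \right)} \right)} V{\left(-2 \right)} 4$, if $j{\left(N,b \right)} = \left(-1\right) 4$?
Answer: $\frac{12}{125} \approx 0.096$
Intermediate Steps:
$j{\left(N,b \right)} = -4$
$w{\left(J,Z \right)} = -100$ ($w{\left(J,Z \right)} = \left(-20\right) 5 = -100$)
$V{\left(Q \right)} = 1 + \frac{Q}{5}$ ($V{\left(Q \right)} = 1 + Q \frac{1}{5} = 1 + \frac{Q}{5}$)
$U{\left(h \right)} = - \frac{4}{h}$
$U{\left(w{\left(6,3 \right)} \right)} V{\left(-2 \right)} 4 = - \frac{4}{-100} \left(1 + \frac{1}{5} \left(-2\right)\right) 4 = \left(-4\right) \left(- \frac{1}{100}\right) \left(1 - \frac{2}{5}\right) 4 = \frac{1}{25} \cdot \frac{3}{5} \cdot 4 = \frac{3}{125} \cdot 4 = \frac{12}{125}$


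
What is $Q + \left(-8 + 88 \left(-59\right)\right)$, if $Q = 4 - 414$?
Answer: $-5610$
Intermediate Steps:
$Q = -410$ ($Q = 4 - 414 = -410$)
$Q + \left(-8 + 88 \left(-59\right)\right) = -410 + \left(-8 + 88 \left(-59\right)\right) = -410 - 5200 = -5610$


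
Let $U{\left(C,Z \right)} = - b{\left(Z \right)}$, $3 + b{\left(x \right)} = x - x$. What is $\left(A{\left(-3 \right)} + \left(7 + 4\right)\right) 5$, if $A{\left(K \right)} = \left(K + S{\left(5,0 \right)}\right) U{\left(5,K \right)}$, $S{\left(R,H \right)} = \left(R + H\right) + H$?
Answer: $85$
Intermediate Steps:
$b{\left(x \right)} = -3$ ($b{\left(x \right)} = -3 + \left(x - x\right) = -3 + 0 = -3$)
$U{\left(C,Z \right)} = 3$ ($U{\left(C,Z \right)} = \left(-1\right) \left(-3\right) = 3$)
$S{\left(R,H \right)} = R + 2 H$ ($S{\left(R,H \right)} = \left(H + R\right) + H = R + 2 H$)
$A{\left(K \right)} = 15 + 3 K$ ($A{\left(K \right)} = \left(K + \left(5 + 2 \cdot 0\right)\right) 3 = \left(K + \left(5 + 0\right)\right) 3 = \left(K + 5\right) 3 = \left(5 + K\right) 3 = 15 + 3 K$)
$\left(A{\left(-3 \right)} + \left(7 + 4\right)\right) 5 = \left(\left(15 + 3 \left(-3\right)\right) + \left(7 + 4\right)\right) 5 = \left(\left(15 - 9\right) + 11\right) 5 = \left(6 + 11\right) 5 = 17 \cdot 5 = 85$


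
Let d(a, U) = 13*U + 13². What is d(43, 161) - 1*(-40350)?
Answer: 42612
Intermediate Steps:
d(a, U) = 169 + 13*U (d(a, U) = 13*U + 169 = 169 + 13*U)
d(43, 161) - 1*(-40350) = (169 + 13*161) - 1*(-40350) = (169 + 2093) + 40350 = 2262 + 40350 = 42612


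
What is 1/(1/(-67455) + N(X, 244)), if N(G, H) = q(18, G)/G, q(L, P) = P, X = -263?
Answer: 67455/67454 ≈ 1.0000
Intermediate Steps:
N(G, H) = 1 (N(G, H) = G/G = 1)
1/(1/(-67455) + N(X, 244)) = 1/(1/(-67455) + 1) = 1/(-1/67455 + 1) = 1/(67454/67455) = 67455/67454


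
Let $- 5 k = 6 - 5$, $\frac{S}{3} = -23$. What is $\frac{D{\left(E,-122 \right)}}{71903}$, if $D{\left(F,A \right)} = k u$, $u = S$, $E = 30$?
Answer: $\frac{69}{359515} \approx 0.00019193$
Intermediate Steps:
$S = -69$ ($S = 3 \left(-23\right) = -69$)
$u = -69$
$k = - \frac{1}{5}$ ($k = - \frac{6 - 5}{5} = \left(- \frac{1}{5}\right) 1 = - \frac{1}{5} \approx -0.2$)
$D{\left(F,A \right)} = \frac{69}{5}$ ($D{\left(F,A \right)} = \left(- \frac{1}{5}\right) \left(-69\right) = \frac{69}{5}$)
$\frac{D{\left(E,-122 \right)}}{71903} = \frac{69}{5 \cdot 71903} = \frac{69}{5} \cdot \frac{1}{71903} = \frac{69}{359515}$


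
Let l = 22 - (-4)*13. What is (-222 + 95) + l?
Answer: -53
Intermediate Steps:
l = 74 (l = 22 - 1*(-52) = 22 + 52 = 74)
(-222 + 95) + l = (-222 + 95) + 74 = -127 + 74 = -53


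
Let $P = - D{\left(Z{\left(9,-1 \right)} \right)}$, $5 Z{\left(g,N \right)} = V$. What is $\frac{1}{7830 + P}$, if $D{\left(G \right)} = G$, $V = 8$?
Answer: $\frac{5}{39142} \approx 0.00012774$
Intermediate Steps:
$Z{\left(g,N \right)} = \frac{8}{5}$ ($Z{\left(g,N \right)} = \frac{1}{5} \cdot 8 = \frac{8}{5}$)
$P = - \frac{8}{5}$ ($P = \left(-1\right) \frac{8}{5} = - \frac{8}{5} \approx -1.6$)
$\frac{1}{7830 + P} = \frac{1}{7830 - \frac{8}{5}} = \frac{1}{\frac{39142}{5}} = \frac{5}{39142}$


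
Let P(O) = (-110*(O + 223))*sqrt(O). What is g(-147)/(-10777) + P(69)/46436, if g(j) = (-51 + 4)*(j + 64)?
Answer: -3901/10777 - 8030*sqrt(69)/11609 ≈ -6.1077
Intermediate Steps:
P(O) = sqrt(O)*(-24530 - 110*O) (P(O) = (-110*(223 + O))*sqrt(O) = (-24530 - 110*O)*sqrt(O) = sqrt(O)*(-24530 - 110*O))
g(j) = -3008 - 47*j (g(j) = -47*(64 + j) = -3008 - 47*j)
g(-147)/(-10777) + P(69)/46436 = (-3008 - 47*(-147))/(-10777) + (110*sqrt(69)*(-223 - 1*69))/46436 = (-3008 + 6909)*(-1/10777) + (110*sqrt(69)*(-223 - 69))*(1/46436) = 3901*(-1/10777) + (110*sqrt(69)*(-292))*(1/46436) = -3901/10777 - 32120*sqrt(69)*(1/46436) = -3901/10777 - 8030*sqrt(69)/11609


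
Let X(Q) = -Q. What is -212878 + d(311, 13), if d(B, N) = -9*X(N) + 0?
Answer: -212761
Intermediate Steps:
d(B, N) = 9*N (d(B, N) = -(-9)*N + 0 = 9*N + 0 = 9*N)
-212878 + d(311, 13) = -212878 + 9*13 = -212878 + 117 = -212761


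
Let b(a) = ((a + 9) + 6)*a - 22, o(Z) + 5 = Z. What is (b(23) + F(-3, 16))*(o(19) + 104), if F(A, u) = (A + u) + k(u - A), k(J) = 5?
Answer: 102660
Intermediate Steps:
o(Z) = -5 + Z
F(A, u) = 5 + A + u (F(A, u) = (A + u) + 5 = 5 + A + u)
b(a) = -22 + a*(15 + a) (b(a) = ((9 + a) + 6)*a - 22 = (15 + a)*a - 22 = a*(15 + a) - 22 = -22 + a*(15 + a))
(b(23) + F(-3, 16))*(o(19) + 104) = ((-22 + 23² + 15*23) + (5 - 3 + 16))*((-5 + 19) + 104) = ((-22 + 529 + 345) + 18)*(14 + 104) = (852 + 18)*118 = 870*118 = 102660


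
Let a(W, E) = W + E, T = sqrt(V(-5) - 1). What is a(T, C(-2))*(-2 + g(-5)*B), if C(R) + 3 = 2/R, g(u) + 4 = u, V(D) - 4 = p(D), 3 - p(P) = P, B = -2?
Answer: -64 + 16*sqrt(11) ≈ -10.934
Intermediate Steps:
p(P) = 3 - P
V(D) = 7 - D (V(D) = 4 + (3 - D) = 7 - D)
g(u) = -4 + u
C(R) = -3 + 2/R
T = sqrt(11) (T = sqrt((7 - 1*(-5)) - 1) = sqrt((7 + 5) - 1) = sqrt(12 - 1) = sqrt(11) ≈ 3.3166)
a(W, E) = E + W
a(T, C(-2))*(-2 + g(-5)*B) = ((-3 + 2/(-2)) + sqrt(11))*(-2 + (-4 - 5)*(-2)) = ((-3 + 2*(-1/2)) + sqrt(11))*(-2 - 9*(-2)) = ((-3 - 1) + sqrt(11))*(-2 + 18) = (-4 + sqrt(11))*16 = -64 + 16*sqrt(11)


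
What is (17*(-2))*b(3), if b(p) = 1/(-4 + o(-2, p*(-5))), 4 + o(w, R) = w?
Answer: 17/5 ≈ 3.4000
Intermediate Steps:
o(w, R) = -4 + w
b(p) = -⅒ (b(p) = 1/(-4 + (-4 - 2)) = 1/(-4 - 6) = 1/(-10) = -⅒)
(17*(-2))*b(3) = (17*(-2))*(-⅒) = -34*(-⅒) = 17/5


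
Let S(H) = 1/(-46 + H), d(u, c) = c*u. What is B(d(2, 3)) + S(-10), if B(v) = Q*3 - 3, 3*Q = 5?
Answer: 111/56 ≈ 1.9821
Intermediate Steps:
Q = 5/3 (Q = (⅓)*5 = 5/3 ≈ 1.6667)
B(v) = 2 (B(v) = (5/3)*3 - 3 = 5 - 3 = 2)
B(d(2, 3)) + S(-10) = 2 + 1/(-46 - 10) = 2 + 1/(-56) = 2 - 1/56 = 111/56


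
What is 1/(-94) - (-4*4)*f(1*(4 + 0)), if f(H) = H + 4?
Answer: 12031/94 ≈ 127.99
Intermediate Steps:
f(H) = 4 + H
1/(-94) - (-4*4)*f(1*(4 + 0)) = 1/(-94) - (-4*4)*(4 + 1*(4 + 0)) = -1/94 - (-16)*(4 + 1*4) = -1/94 - (-16)*(4 + 4) = -1/94 - (-16)*8 = -1/94 - 1*(-128) = -1/94 + 128 = 12031/94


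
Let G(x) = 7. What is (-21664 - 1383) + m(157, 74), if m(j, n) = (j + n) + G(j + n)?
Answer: -22809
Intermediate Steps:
m(j, n) = 7 + j + n (m(j, n) = (j + n) + 7 = 7 + j + n)
(-21664 - 1383) + m(157, 74) = (-21664 - 1383) + (7 + 157 + 74) = -23047 + 238 = -22809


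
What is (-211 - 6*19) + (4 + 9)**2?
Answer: -156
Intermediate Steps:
(-211 - 6*19) + (4 + 9)**2 = (-211 - 114) + 13**2 = -325 + 169 = -156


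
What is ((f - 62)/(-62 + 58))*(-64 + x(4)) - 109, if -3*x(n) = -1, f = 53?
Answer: -1009/4 ≈ -252.25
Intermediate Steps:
x(n) = ⅓ (x(n) = -⅓*(-1) = ⅓)
((f - 62)/(-62 + 58))*(-64 + x(4)) - 109 = ((53 - 62)/(-62 + 58))*(-64 + ⅓) - 109 = -9/(-4)*(-191/3) - 109 = -9*(-¼)*(-191/3) - 109 = (9/4)*(-191/3) - 109 = -573/4 - 109 = -1009/4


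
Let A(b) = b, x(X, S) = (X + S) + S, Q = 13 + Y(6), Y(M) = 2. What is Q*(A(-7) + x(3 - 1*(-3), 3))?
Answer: 75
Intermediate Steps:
Q = 15 (Q = 13 + 2 = 15)
x(X, S) = X + 2*S (x(X, S) = (S + X) + S = X + 2*S)
Q*(A(-7) + x(3 - 1*(-3), 3)) = 15*(-7 + ((3 - 1*(-3)) + 2*3)) = 15*(-7 + ((3 + 3) + 6)) = 15*(-7 + (6 + 6)) = 15*(-7 + 12) = 15*5 = 75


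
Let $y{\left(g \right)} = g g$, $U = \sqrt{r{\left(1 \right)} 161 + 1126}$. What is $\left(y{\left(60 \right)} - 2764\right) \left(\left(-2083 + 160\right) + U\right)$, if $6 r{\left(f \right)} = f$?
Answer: $-1607628 + \frac{418 \sqrt{41502}}{3} \approx -1.5792 \cdot 10^{6}$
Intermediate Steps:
$r{\left(f \right)} = \frac{f}{6}$
$U = \frac{\sqrt{41502}}{6}$ ($U = \sqrt{\frac{1}{6} \cdot 1 \cdot 161 + 1126} = \sqrt{\frac{1}{6} \cdot 161 + 1126} = \sqrt{\frac{161}{6} + 1126} = \sqrt{\frac{6917}{6}} = \frac{\sqrt{41502}}{6} \approx 33.953$)
$y{\left(g \right)} = g^{2}$
$\left(y{\left(60 \right)} - 2764\right) \left(\left(-2083 + 160\right) + U\right) = \left(60^{2} - 2764\right) \left(\left(-2083 + 160\right) + \frac{\sqrt{41502}}{6}\right) = \left(3600 - 2764\right) \left(-1923 + \frac{\sqrt{41502}}{6}\right) = 836 \left(-1923 + \frac{\sqrt{41502}}{6}\right) = -1607628 + \frac{418 \sqrt{41502}}{3}$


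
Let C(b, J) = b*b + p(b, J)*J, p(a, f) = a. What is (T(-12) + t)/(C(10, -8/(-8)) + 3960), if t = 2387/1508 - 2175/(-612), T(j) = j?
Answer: -263917/156507780 ≈ -0.0016863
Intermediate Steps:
t = 197531/38454 (t = 2387*(1/1508) - 2175*(-1/612) = 2387/1508 + 725/204 = 197531/38454 ≈ 5.1368)
C(b, J) = b² + J*b (C(b, J) = b*b + b*J = b² + J*b)
(T(-12) + t)/(C(10, -8/(-8)) + 3960) = (-12 + 197531/38454)/(10*(-8/(-8) + 10) + 3960) = -263917/(38454*(10*(-8*(-⅛) + 10) + 3960)) = -263917/(38454*(10*(1 + 10) + 3960)) = -263917/(38454*(10*11 + 3960)) = -263917/(38454*(110 + 3960)) = -263917/38454/4070 = -263917/38454*1/4070 = -263917/156507780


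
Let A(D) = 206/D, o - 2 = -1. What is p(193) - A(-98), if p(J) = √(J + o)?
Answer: 103/49 + √194 ≈ 16.030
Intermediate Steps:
o = 1 (o = 2 - 1 = 1)
p(J) = √(1 + J) (p(J) = √(J + 1) = √(1 + J))
p(193) - A(-98) = √(1 + 193) - 206/(-98) = √194 - 206*(-1)/98 = √194 - 1*(-103/49) = √194 + 103/49 = 103/49 + √194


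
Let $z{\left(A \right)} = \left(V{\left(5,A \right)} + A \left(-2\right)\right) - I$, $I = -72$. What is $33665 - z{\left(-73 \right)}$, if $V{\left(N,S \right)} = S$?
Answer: $33520$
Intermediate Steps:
$z{\left(A \right)} = 72 - A$ ($z{\left(A \right)} = \left(A + A \left(-2\right)\right) - -72 = \left(A - 2 A\right) + 72 = - A + 72 = 72 - A$)
$33665 - z{\left(-73 \right)} = 33665 - \left(72 - -73\right) = 33665 - \left(72 + 73\right) = 33665 - 145 = 33520$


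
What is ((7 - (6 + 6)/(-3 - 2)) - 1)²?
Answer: 1764/25 ≈ 70.560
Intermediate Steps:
((7 - (6 + 6)/(-3 - 2)) - 1)² = ((7 - 12/(-5)) - 1)² = ((7 - 12*(-1)/5) - 1)² = ((7 - 1*(-12/5)) - 1)² = ((7 + 12/5) - 1)² = (47/5 - 1)² = (42/5)² = 1764/25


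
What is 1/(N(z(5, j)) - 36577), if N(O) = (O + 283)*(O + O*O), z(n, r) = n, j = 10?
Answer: -1/27937 ≈ -3.5795e-5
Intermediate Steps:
N(O) = (283 + O)*(O + O²)
1/(N(z(5, j)) - 36577) = 1/(5*(283 + 5² + 284*5) - 36577) = 1/(5*(283 + 25 + 1420) - 36577) = 1/(5*1728 - 36577) = 1/(8640 - 36577) = 1/(-27937) = -1/27937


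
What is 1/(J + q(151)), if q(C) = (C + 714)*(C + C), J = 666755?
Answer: 1/927985 ≈ 1.0776e-6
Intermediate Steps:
q(C) = 2*C*(714 + C) (q(C) = (714 + C)*(2*C) = 2*C*(714 + C))
1/(J + q(151)) = 1/(666755 + 2*151*(714 + 151)) = 1/(666755 + 2*151*865) = 1/(666755 + 261230) = 1/927985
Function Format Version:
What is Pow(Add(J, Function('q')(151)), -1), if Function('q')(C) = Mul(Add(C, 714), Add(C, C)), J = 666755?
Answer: Rational(1, 927985) ≈ 1.0776e-6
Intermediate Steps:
Function('q')(C) = Mul(2, C, Add(714, C)) (Function('q')(C) = Mul(Add(714, C), Mul(2, C)) = Mul(2, C, Add(714, C)))
Pow(Add(J, Function('q')(151)), -1) = Pow(Add(666755, Mul(2, 151, Add(714, 151))), -1) = Pow(Add(666755, Mul(2, 151, 865)), -1) = Pow(Add(666755, 261230), -1) = Pow(927985, -1) = Rational(1, 927985)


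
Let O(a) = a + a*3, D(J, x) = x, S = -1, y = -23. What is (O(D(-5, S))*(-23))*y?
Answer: -2116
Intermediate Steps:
O(a) = 4*a (O(a) = a + 3*a = 4*a)
(O(D(-5, S))*(-23))*y = ((4*(-1))*(-23))*(-23) = -4*(-23)*(-23) = 92*(-23) = -2116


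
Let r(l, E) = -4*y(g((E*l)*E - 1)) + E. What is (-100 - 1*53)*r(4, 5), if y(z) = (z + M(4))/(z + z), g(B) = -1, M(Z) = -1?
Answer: -153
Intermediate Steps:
y(z) = (-1 + z)/(2*z) (y(z) = (z - 1)/(z + z) = (-1 + z)/((2*z)) = (-1 + z)*(1/(2*z)) = (-1 + z)/(2*z))
r(l, E) = -4 + E (r(l, E) = -2*(-1 - 1)/(-1) + E = -2*(-1)*(-2) + E = -4*1 + E = -4 + E)
(-100 - 1*53)*r(4, 5) = (-100 - 1*53)*(-4 + 5) = (-100 - 53)*1 = -153*1 = -153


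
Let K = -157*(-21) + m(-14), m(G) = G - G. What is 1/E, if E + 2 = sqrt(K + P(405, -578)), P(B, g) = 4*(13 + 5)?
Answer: 2/3365 + sqrt(3369)/3365 ≈ 0.017843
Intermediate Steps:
m(G) = 0
P(B, g) = 72 (P(B, g) = 4*18 = 72)
K = 3297 (K = -157*(-21) + 0 = 3297 + 0 = 3297)
E = -2 + sqrt(3369) (E = -2 + sqrt(3297 + 72) = -2 + sqrt(3369) ≈ 56.043)
1/E = 1/(-2 + sqrt(3369))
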